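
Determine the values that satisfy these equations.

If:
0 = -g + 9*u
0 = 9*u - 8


Then:
g = 8
u = 8/9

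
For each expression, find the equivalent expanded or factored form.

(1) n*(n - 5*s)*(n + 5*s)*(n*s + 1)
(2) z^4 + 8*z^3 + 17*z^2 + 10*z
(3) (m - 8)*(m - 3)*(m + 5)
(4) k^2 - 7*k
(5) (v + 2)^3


(1) = n^4*s + n^3 - 25*n^2*s^3 - 25*n*s^2
(2) = z*(z + 1)*(z + 2)*(z + 5)
(3) = m^3 - 6*m^2 - 31*m + 120
(4) = k*(k - 7)
(5) = v^3 + 6*v^2 + 12*v + 8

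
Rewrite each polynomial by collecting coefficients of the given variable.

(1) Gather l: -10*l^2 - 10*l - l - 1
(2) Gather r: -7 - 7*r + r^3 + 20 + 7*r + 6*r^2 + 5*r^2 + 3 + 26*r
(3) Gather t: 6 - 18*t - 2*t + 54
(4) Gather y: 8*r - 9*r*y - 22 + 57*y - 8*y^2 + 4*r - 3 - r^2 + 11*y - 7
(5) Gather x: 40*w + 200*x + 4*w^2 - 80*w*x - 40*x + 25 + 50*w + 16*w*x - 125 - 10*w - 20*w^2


(1) = -10*l^2 - 11*l - 1
(2) = r^3 + 11*r^2 + 26*r + 16
(3) = 60 - 20*t
(4) = -r^2 + 12*r - 8*y^2 + y*(68 - 9*r) - 32
(5) = -16*w^2 + 80*w + x*(160 - 64*w) - 100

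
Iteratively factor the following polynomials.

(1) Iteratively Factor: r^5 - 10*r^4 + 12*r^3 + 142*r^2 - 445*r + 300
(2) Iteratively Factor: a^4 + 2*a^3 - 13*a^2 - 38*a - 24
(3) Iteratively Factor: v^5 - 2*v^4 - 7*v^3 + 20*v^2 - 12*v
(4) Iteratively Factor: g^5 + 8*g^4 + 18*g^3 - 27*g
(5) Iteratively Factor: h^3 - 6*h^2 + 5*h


(1) = (r - 1)*(r^4 - 9*r^3 + 3*r^2 + 145*r - 300) = (r - 1)*(r + 4)*(r^3 - 13*r^2 + 55*r - 75) = (r - 5)*(r - 1)*(r + 4)*(r^2 - 8*r + 15) = (r - 5)*(r - 3)*(r - 1)*(r + 4)*(r - 5)
(2) = (a + 2)*(a^3 - 13*a - 12) = (a + 1)*(a + 2)*(a^2 - a - 12) = (a + 1)*(a + 2)*(a + 3)*(a - 4)
(3) = (v)*(v^4 - 2*v^3 - 7*v^2 + 20*v - 12) = v*(v + 3)*(v^3 - 5*v^2 + 8*v - 4) = v*(v - 1)*(v + 3)*(v^2 - 4*v + 4) = v*(v - 2)*(v - 1)*(v + 3)*(v - 2)
(4) = (g + 3)*(g^4 + 5*g^3 + 3*g^2 - 9*g) = (g - 1)*(g + 3)*(g^3 + 6*g^2 + 9*g) = (g - 1)*(g + 3)^2*(g^2 + 3*g) = g*(g - 1)*(g + 3)^2*(g + 3)
(5) = (h - 1)*(h^2 - 5*h) = (h - 5)*(h - 1)*(h)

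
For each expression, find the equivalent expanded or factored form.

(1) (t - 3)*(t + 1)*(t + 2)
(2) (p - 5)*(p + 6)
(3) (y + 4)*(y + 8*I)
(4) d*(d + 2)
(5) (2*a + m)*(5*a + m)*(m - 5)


(1) = t^3 - 7*t - 6
(2) = p^2 + p - 30
(3) = y^2 + 4*y + 8*I*y + 32*I
(4) = d^2 + 2*d
(5) = 10*a^2*m - 50*a^2 + 7*a*m^2 - 35*a*m + m^3 - 5*m^2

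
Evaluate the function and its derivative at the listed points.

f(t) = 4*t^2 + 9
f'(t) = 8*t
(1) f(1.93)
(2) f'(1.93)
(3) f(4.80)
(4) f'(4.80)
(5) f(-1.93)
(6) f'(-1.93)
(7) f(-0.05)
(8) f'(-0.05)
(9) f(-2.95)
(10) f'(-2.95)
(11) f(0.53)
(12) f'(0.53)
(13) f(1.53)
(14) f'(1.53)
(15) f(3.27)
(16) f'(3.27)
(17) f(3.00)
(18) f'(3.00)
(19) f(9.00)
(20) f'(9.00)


(1) = 23.90
(2) = 15.44
(3) = 101.16
(4) = 38.40
(5) = 23.90
(6) = -15.44
(7) = 9.01
(8) = -0.40
(9) = 43.81
(10) = -23.60
(11) = 10.12
(12) = 4.24
(13) = 18.36
(14) = 12.24
(15) = 51.77
(16) = 26.16
(17) = 45.00
(18) = 24.00
(19) = 333.00
(20) = 72.00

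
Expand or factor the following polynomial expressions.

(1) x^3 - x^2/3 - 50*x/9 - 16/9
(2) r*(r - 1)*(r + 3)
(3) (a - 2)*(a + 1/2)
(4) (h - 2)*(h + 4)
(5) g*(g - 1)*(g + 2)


(1) = (x - 8/3)*(x + 1/3)*(x + 2)
(2) = r^3 + 2*r^2 - 3*r
(3) = a^2 - 3*a/2 - 1
(4) = h^2 + 2*h - 8
(5) = g^3 + g^2 - 2*g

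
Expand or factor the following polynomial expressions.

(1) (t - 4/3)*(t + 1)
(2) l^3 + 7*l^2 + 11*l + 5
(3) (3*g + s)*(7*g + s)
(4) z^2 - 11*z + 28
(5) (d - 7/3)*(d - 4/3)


(1) = t^2 - t/3 - 4/3
(2) = (l + 1)^2*(l + 5)
(3) = 21*g^2 + 10*g*s + s^2
(4) = (z - 7)*(z - 4)
(5) = d^2 - 11*d/3 + 28/9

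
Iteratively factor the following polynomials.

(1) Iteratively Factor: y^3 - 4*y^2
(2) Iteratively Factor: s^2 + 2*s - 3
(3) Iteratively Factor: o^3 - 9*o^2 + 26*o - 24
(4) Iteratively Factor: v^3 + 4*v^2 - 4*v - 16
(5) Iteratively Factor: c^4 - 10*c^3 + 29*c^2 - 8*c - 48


(1) = (y)*(y^2 - 4*y) = y*(y - 4)*(y)
(2) = (s - 1)*(s + 3)
(3) = (o - 4)*(o^2 - 5*o + 6) = (o - 4)*(o - 2)*(o - 3)
(4) = (v + 4)*(v^2 - 4) = (v - 2)*(v + 4)*(v + 2)
(5) = (c + 1)*(c^3 - 11*c^2 + 40*c - 48) = (c - 4)*(c + 1)*(c^2 - 7*c + 12) = (c - 4)^2*(c + 1)*(c - 3)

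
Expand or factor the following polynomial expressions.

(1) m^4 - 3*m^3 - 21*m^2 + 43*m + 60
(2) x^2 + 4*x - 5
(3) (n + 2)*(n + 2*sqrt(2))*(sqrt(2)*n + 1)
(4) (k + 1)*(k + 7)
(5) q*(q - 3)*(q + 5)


(1) = (m - 5)*(m - 3)*(m + 1)*(m + 4)
(2) = (x - 1)*(x + 5)
(3) = sqrt(2)*n^3 + 2*sqrt(2)*n^2 + 5*n^2 + 2*sqrt(2)*n + 10*n + 4*sqrt(2)
(4) = k^2 + 8*k + 7
(5) = q^3 + 2*q^2 - 15*q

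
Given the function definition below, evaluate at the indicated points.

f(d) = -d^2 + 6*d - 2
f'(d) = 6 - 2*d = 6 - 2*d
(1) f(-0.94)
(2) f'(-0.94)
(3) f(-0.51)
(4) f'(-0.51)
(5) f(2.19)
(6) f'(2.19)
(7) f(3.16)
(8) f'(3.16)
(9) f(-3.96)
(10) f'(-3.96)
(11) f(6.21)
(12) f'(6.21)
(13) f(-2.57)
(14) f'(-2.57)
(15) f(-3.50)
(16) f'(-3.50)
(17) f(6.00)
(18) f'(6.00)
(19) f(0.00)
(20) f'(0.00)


(1) = -8.52
(2) = 7.88
(3) = -5.32
(4) = 7.02
(5) = 6.34
(6) = 1.62
(7) = 6.97
(8) = -0.32
(9) = -41.44
(10) = 13.92
(11) = -3.30
(12) = -6.42
(13) = -24.02
(14) = 11.14
(15) = -35.25
(16) = 13.00
(17) = -2.00
(18) = -6.00
(19) = -2.00
(20) = 6.00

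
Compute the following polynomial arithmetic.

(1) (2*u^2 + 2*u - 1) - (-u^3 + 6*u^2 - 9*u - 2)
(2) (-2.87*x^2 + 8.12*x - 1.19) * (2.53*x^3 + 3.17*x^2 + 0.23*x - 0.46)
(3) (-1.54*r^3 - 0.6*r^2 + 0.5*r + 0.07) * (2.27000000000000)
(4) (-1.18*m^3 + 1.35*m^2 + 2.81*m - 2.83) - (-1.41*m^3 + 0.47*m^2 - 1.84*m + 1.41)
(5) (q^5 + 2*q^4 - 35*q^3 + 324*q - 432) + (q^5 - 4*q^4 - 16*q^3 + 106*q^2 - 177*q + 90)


(1) = u^3 - 4*u^2 + 11*u + 1
(2) = -7.2611*x^5 + 11.4457*x^4 + 22.0696*x^3 - 0.5845*x^2 - 4.0089*x + 0.5474
(3) = -3.4958*r^3 - 1.362*r^2 + 1.135*r + 0.1589
(4) = 0.23*m^3 + 0.88*m^2 + 4.65*m - 4.24
(5) = 2*q^5 - 2*q^4 - 51*q^3 + 106*q^2 + 147*q - 342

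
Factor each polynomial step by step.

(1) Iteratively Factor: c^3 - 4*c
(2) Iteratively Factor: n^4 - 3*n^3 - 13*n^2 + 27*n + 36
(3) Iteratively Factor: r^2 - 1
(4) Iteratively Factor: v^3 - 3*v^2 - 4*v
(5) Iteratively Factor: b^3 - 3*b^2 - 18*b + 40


(1) = (c)*(c^2 - 4) = c*(c + 2)*(c - 2)
(2) = (n - 3)*(n^3 - 13*n - 12) = (n - 4)*(n - 3)*(n^2 + 4*n + 3) = (n - 4)*(n - 3)*(n + 1)*(n + 3)
(3) = (r - 1)*(r + 1)
(4) = (v + 1)*(v^2 - 4*v) = (v - 4)*(v + 1)*(v)
(5) = (b + 4)*(b^2 - 7*b + 10) = (b - 2)*(b + 4)*(b - 5)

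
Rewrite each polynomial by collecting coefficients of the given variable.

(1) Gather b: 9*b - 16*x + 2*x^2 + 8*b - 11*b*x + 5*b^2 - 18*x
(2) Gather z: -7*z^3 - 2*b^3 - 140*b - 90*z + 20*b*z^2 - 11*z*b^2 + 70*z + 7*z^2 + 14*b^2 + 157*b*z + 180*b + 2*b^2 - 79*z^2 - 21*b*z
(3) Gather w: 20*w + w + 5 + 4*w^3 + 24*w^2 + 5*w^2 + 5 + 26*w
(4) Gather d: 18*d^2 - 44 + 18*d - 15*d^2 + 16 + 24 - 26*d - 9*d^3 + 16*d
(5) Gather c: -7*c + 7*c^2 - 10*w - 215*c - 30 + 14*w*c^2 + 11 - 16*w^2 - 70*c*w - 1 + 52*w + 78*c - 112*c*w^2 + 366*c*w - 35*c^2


(1) = 5*b^2 + b*(17 - 11*x) + 2*x^2 - 34*x
(2) = -2*b^3 + 16*b^2 + 40*b - 7*z^3 + z^2*(20*b - 72) + z*(-11*b^2 + 136*b - 20)
(3) = 4*w^3 + 29*w^2 + 47*w + 10
(4) = -9*d^3 + 3*d^2 + 8*d - 4
(5) = c^2*(14*w - 28) + c*(-112*w^2 + 296*w - 144) - 16*w^2 + 42*w - 20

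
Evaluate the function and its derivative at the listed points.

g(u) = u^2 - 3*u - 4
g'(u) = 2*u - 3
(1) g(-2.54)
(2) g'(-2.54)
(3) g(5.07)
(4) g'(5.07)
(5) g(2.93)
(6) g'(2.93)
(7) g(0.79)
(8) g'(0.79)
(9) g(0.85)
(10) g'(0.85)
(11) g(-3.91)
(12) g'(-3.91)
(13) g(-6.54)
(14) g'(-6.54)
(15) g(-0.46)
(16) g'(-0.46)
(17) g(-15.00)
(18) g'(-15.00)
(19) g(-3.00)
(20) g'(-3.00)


(1) = 10.07
(2) = -8.08
(3) = 6.49
(4) = 7.14
(5) = -4.21
(6) = 2.86
(7) = -5.75
(8) = -1.42
(9) = -5.83
(10) = -1.30
(11) = 23.02
(12) = -10.82
(13) = 58.39
(14) = -16.08
(15) = -2.41
(16) = -3.92
(17) = 266.00
(18) = -33.00
(19) = 14.00
(20) = -9.00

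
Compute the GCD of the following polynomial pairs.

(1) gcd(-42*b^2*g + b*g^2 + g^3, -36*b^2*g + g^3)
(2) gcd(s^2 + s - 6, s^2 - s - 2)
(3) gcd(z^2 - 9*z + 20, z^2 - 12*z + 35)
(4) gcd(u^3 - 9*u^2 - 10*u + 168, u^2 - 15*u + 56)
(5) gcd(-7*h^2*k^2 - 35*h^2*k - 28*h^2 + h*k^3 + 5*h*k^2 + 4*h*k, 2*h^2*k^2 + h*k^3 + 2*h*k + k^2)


(1) = gcd(g*(-6*b + g)*(7*b + g), g*(-6*b + g)*(6*b + g)) = 6*b*g - g^2
(2) = s - 2
(3) = z - 5
(4) = gcd((u - 7)*(u - 6)*(u + 4), (u - 8)*(u - 7)) = u - 7
(5) = 1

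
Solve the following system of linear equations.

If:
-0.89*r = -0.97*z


Then:
r = 1.08988764044944*z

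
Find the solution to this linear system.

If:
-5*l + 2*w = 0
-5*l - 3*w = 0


Then:
l = 0
w = 0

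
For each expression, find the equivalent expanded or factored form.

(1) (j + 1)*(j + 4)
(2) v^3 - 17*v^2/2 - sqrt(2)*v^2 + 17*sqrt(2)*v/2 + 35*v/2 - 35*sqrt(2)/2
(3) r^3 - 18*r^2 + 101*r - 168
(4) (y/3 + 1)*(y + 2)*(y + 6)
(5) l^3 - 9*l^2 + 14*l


(1) = j^2 + 5*j + 4
(2) = (v - 5)*(v - 7/2)*(v - sqrt(2))
(3) = (r - 8)*(r - 7)*(r - 3)
(4) = y^3/3 + 11*y^2/3 + 12*y + 12
(5) = l*(l - 7)*(l - 2)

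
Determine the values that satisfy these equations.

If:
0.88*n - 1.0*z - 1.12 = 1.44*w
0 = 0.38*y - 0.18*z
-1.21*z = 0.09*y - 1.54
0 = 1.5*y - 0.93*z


Then:
No Solution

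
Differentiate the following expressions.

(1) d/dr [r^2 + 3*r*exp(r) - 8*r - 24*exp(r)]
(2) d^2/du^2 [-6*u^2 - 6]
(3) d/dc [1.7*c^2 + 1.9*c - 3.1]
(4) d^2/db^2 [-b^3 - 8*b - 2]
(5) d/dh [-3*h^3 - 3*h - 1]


(1) = 3*r*exp(r) + 2*r - 21*exp(r) - 8
(2) = -12
(3) = 3.4*c + 1.9
(4) = -6*b
(5) = -9*h^2 - 3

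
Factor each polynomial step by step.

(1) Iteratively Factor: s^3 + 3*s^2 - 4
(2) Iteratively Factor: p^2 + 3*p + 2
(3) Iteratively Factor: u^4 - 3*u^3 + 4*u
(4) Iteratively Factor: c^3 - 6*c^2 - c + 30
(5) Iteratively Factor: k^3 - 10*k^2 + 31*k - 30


(1) = (s + 2)*(s^2 + s - 2) = (s + 2)^2*(s - 1)
(2) = (p + 1)*(p + 2)
(3) = (u + 1)*(u^3 - 4*u^2 + 4*u) = (u - 2)*(u + 1)*(u^2 - 2*u) = (u - 2)^2*(u + 1)*(u)
(4) = (c - 5)*(c^2 - c - 6) = (c - 5)*(c + 2)*(c - 3)
(5) = (k - 3)*(k^2 - 7*k + 10) = (k - 3)*(k - 2)*(k - 5)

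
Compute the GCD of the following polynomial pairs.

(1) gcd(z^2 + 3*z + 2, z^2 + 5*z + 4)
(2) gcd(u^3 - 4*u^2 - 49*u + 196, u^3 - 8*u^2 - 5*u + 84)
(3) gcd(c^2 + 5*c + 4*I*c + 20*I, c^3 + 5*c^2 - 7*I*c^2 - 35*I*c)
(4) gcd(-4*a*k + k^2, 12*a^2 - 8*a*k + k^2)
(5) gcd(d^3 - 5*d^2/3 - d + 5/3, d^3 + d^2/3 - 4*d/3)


(1) = z + 1
(2) = u^2 - 11*u + 28
(3) = c + 5
(4) = 1
(5) = gcd((d - 5/3)*(d - 1)*(d + 1), d*(d - 1)*(d + 4/3)) = d - 1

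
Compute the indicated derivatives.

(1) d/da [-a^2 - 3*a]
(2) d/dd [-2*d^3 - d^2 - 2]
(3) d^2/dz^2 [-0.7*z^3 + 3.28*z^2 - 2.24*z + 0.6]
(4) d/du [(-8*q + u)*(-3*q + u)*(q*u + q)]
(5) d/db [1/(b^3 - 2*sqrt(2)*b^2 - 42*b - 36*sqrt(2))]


(1) = -2*a - 3
(2) = 2*d*(-3*d - 1)
(3) = 6.56 - 4.2*z
(4) = q*(24*q^2 - 22*q*u - 11*q + 3*u^2 + 2*u)
(5) = (-3*b^2 + 4*sqrt(2)*b + 42)/(-b^3 + 2*sqrt(2)*b^2 + 42*b + 36*sqrt(2))^2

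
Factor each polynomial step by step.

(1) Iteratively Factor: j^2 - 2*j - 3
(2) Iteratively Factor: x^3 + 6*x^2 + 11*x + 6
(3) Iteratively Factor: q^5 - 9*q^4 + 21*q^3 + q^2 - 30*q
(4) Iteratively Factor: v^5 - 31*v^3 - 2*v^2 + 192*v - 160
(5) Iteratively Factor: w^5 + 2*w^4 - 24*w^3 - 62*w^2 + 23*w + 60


(1) = (j + 1)*(j - 3)
(2) = (x + 2)*(x^2 + 4*x + 3) = (x + 2)*(x + 3)*(x + 1)
(3) = (q - 2)*(q^4 - 7*q^3 + 7*q^2 + 15*q) = q*(q - 2)*(q^3 - 7*q^2 + 7*q + 15) = q*(q - 2)*(q + 1)*(q^2 - 8*q + 15) = q*(q - 5)*(q - 2)*(q + 1)*(q - 3)
(4) = (v - 1)*(v^4 + v^3 - 30*v^2 - 32*v + 160) = (v - 5)*(v - 1)*(v^3 + 6*v^2 - 32) = (v - 5)*(v - 2)*(v - 1)*(v^2 + 8*v + 16) = (v - 5)*(v - 2)*(v - 1)*(v + 4)*(v + 4)
(5) = (w - 5)*(w^4 + 7*w^3 + 11*w^2 - 7*w - 12) = (w - 5)*(w + 1)*(w^3 + 6*w^2 + 5*w - 12) = (w - 5)*(w + 1)*(w + 4)*(w^2 + 2*w - 3) = (w - 5)*(w - 1)*(w + 1)*(w + 4)*(w + 3)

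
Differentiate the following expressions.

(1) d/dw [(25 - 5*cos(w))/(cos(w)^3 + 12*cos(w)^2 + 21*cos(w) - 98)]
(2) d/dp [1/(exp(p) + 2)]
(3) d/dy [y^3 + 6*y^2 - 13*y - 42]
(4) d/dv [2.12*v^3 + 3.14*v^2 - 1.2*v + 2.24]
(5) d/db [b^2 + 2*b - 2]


(1) = 5*(17*cos(w) - cos(2*w))*sin(w)/((cos(w) - 2)^2*(cos(w) + 7)^3)
(2) = -exp(p)/(exp(p) + 2)^2
(3) = 3*y^2 + 12*y - 13
(4) = 6.36*v^2 + 6.28*v - 1.2
(5) = 2*b + 2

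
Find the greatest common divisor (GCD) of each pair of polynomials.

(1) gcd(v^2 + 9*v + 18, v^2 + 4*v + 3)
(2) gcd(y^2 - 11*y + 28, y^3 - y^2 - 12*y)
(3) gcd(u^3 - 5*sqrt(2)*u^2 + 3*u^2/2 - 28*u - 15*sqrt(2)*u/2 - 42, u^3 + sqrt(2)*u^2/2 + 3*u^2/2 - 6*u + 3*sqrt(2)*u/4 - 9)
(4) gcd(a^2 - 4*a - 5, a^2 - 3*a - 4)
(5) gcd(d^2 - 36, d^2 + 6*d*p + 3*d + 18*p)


(1) = gcd((v + 3)*(v + 6), (v + 1)*(v + 3)) = v + 3
(2) = gcd((y - 7)*(y - 4), y*(y - 4)*(y + 3)) = y - 4
(3) = u^2 + u*(3/2 + 2*sqrt(2)) + 3*sqrt(2)
(4) = a + 1
(5) = gcd((d - 6)*(d + 6), (d + 3)*(d + 6*p)) = 1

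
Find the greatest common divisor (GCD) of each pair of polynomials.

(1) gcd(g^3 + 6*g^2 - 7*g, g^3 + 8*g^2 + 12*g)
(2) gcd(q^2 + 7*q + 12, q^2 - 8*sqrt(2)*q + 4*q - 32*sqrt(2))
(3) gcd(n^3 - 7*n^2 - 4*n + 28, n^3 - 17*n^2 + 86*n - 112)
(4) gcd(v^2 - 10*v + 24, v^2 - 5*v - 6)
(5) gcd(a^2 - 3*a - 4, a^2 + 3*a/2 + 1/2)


(1) = gcd(g*(g - 1)*(g + 7), g*(g + 2)*(g + 6)) = g
(2) = q + 4
(3) = gcd((n - 7)*(n - 2)*(n + 2), (n - 8)*(n - 7)*(n - 2)) = n^2 - 9*n + 14
(4) = v - 6
(5) = a + 1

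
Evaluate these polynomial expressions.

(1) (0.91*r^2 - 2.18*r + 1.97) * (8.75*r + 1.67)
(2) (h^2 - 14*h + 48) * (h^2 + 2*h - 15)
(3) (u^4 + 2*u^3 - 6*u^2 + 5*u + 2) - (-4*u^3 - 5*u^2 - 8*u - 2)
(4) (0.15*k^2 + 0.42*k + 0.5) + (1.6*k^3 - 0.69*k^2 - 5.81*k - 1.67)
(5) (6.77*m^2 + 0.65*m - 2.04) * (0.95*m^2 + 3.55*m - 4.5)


(1) = 7.9625*r^3 - 17.5553*r^2 + 13.5969*r + 3.2899
(2) = h^4 - 12*h^3 + 5*h^2 + 306*h - 720
(3) = u^4 + 6*u^3 - u^2 + 13*u + 4
(4) = 1.6*k^3 - 0.54*k^2 - 5.39*k - 1.17
(5) = 6.4315*m^4 + 24.651*m^3 - 30.0955*m^2 - 10.167*m + 9.18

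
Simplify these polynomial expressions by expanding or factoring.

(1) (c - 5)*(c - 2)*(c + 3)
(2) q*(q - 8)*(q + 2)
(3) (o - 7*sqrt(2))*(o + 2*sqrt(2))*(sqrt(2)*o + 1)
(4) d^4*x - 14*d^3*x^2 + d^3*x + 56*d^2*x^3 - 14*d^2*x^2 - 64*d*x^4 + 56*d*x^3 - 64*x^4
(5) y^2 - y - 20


(1) = c^3 - 4*c^2 - 11*c + 30
(2) = q^3 - 6*q^2 - 16*q
(3) = sqrt(2)*o^3 - 9*o^2 - 33*sqrt(2)*o - 28
(4) = (d - 8*x)*(d - 4*x)*(d - 2*x)*(d*x + x)
(5) = (y - 5)*(y + 4)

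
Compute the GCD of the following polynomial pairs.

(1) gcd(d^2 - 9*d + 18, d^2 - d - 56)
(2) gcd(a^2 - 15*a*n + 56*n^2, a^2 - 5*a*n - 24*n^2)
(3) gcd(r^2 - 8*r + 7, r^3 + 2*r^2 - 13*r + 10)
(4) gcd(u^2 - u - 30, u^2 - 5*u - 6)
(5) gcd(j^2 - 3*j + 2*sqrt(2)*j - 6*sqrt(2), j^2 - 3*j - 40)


(1) = 1
(2) = a - 8*n
(3) = gcd((r - 7)*(r - 1), (r - 2)*(r - 1)*(r + 5)) = r - 1
(4) = u - 6
(5) = gcd((j - 3)*(j + 2*sqrt(2)), (j - 8)*(j + 5)) = 1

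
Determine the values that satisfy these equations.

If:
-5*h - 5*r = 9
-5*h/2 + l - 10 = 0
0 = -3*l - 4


Then:
h = -68/15
l = -4/3
r = 41/15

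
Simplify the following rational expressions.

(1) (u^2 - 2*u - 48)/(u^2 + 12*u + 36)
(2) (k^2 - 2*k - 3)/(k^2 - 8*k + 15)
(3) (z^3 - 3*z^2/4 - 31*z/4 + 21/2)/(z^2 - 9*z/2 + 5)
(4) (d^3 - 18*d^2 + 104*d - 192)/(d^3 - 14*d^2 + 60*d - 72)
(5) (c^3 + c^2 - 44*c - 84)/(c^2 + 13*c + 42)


(1) = (u - 8)/(u + 6)
(2) = (k + 1)/(k - 5)
(3) = (4*z^2 + 5*z - 21)/(4*z - 10)
(4) = (d^2 - 12*d + 32)/(d^2 - 8*d + 12)
(5) = (c^2 - 5*c - 14)/(c + 7)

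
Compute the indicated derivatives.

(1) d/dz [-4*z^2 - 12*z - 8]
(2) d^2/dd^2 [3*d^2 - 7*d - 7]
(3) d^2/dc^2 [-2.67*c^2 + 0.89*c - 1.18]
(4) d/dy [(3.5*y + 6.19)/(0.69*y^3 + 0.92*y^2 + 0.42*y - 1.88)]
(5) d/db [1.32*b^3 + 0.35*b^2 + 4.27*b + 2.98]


(1) = -8*z - 12
(2) = 6
(3) = -5.34000000000000
(4) = (2.415*y^3 + 3.22*y^2 + 1.47*y - (3.5*y + 6.19)*(2.07*y^2 + 1.84*y + 0.42) - 6.58)/(0.69*y^3 + 0.92*y^2 + 0.42*y - 1.88)^2
(5) = 3.96*b^2 + 0.7*b + 4.27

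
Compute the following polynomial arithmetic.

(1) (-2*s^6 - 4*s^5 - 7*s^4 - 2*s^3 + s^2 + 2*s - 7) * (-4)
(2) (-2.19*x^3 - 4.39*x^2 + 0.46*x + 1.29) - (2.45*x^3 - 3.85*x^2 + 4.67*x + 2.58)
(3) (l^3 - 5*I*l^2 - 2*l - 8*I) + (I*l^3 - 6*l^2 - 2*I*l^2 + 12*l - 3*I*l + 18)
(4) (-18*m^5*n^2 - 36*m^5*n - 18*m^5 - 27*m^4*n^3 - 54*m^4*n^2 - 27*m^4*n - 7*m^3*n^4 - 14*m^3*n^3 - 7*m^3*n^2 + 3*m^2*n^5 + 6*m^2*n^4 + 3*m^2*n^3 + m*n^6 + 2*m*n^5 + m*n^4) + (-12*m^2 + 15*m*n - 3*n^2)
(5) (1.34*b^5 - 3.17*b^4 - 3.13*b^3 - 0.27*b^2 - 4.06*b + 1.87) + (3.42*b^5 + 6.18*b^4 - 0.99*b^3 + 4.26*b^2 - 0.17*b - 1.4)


(1) = 8*s^6 + 16*s^5 + 28*s^4 + 8*s^3 - 4*s^2 - 8*s + 28
(2) = -4.64*x^3 - 0.54*x^2 - 4.21*x - 1.29
(3) = l^3 + I*l^3 - 6*l^2 - 7*I*l^2 + 10*l - 3*I*l + 18 - 8*I
(4) = -18*m^5*n^2 - 36*m^5*n - 18*m^5 - 27*m^4*n^3 - 54*m^4*n^2 - 27*m^4*n - 7*m^3*n^4 - 14*m^3*n^3 - 7*m^3*n^2 + 3*m^2*n^5 + 6*m^2*n^4 + 3*m^2*n^3 - 12*m^2 + m*n^6 + 2*m*n^5 + m*n^4 + 15*m*n - 3*n^2
(5) = 4.76*b^5 + 3.01*b^4 - 4.12*b^3 + 3.99*b^2 - 4.23*b + 0.47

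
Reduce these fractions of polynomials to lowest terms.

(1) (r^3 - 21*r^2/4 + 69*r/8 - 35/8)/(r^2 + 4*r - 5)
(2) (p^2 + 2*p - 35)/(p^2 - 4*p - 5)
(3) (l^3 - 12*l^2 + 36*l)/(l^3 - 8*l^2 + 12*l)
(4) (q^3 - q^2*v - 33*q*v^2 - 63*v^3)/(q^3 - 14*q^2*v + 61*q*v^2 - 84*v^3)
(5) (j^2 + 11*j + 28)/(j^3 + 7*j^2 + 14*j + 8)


(1) = (8*r^2 - 34*r + 35)/(8*r + 40)
(2) = (p + 7)/(p + 1)
(3) = (l - 6)/(l - 2)
(4) = (q^2 + 6*q*v + 9*v^2)/(q^2 - 7*q*v + 12*v^2)
(5) = (j + 7)/(j^2 + 3*j + 2)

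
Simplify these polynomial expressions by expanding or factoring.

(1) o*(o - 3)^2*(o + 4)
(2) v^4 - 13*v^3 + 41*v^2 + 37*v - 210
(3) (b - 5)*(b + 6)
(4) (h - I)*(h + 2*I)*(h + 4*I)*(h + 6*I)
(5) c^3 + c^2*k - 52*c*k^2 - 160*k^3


(1) = o^4 - 2*o^3 - 15*o^2 + 36*o
(2) = (v - 7)*(v - 5)*(v - 3)*(v + 2)
(3) = b^2 + b - 30
(4) = h^4 + 11*I*h^3 - 32*h^2 - 4*I*h - 48
(5) = (c - 8*k)*(c + 4*k)*(c + 5*k)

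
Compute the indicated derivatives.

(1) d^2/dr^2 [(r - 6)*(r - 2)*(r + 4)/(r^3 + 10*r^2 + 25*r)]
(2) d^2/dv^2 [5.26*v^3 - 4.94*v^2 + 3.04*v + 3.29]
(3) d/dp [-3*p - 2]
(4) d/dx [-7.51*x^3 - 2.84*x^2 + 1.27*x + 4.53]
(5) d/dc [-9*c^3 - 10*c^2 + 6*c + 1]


(1) = 2*(-14*r^4 + 5*r^3 + 288*r^2 + 960*r + 1200)/(r^3*(r^4 + 20*r^3 + 150*r^2 + 500*r + 625))
(2) = 31.56*v - 9.88
(3) = -3
(4) = -22.53*x^2 - 5.68*x + 1.27
(5) = -27*c^2 - 20*c + 6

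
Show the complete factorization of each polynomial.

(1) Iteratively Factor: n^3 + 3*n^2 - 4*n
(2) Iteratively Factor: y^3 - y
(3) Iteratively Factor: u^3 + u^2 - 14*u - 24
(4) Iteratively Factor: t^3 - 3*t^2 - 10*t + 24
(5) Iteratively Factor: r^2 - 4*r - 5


(1) = (n - 1)*(n^2 + 4*n) = n*(n - 1)*(n + 4)
(2) = (y + 1)*(y^2 - y) = (y - 1)*(y + 1)*(y)
(3) = (u - 4)*(u^2 + 5*u + 6) = (u - 4)*(u + 2)*(u + 3)
(4) = (t - 4)*(t^2 + t - 6) = (t - 4)*(t + 3)*(t - 2)
(5) = (r + 1)*(r - 5)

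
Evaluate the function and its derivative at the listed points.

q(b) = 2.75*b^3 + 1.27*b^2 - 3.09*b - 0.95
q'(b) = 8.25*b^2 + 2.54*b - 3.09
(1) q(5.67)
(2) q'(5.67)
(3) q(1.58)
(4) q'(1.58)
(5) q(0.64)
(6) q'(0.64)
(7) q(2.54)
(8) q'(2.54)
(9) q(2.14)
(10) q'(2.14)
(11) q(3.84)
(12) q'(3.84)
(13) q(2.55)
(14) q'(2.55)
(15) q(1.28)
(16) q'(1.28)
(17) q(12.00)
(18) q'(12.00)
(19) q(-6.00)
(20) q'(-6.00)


(1) = 523.64
(2) = 276.54
(3) = 8.19
(4) = 21.52
(5) = -1.69
(6) = 1.91
(7) = 44.46
(8) = 56.59
(9) = 25.20
(10) = 40.13
(11) = 161.62
(12) = 128.31
(13) = 45.03
(14) = 57.03
(15) = 2.94
(16) = 13.68
(17) = 4896.85
(18) = 1215.39
(19) = -530.69
(20) = 278.67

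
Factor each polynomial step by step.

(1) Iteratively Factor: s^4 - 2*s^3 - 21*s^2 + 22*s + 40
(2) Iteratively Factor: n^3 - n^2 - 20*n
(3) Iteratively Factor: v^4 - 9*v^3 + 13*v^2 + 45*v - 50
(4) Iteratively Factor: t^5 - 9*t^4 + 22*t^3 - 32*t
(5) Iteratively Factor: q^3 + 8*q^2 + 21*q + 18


(1) = (s + 4)*(s^3 - 6*s^2 + 3*s + 10) = (s + 1)*(s + 4)*(s^2 - 7*s + 10) = (s - 5)*(s + 1)*(s + 4)*(s - 2)
(2) = (n - 5)*(n^2 + 4*n) = n*(n - 5)*(n + 4)
(3) = (v - 5)*(v^3 - 4*v^2 - 7*v + 10) = (v - 5)*(v + 2)*(v^2 - 6*v + 5) = (v - 5)^2*(v + 2)*(v - 1)
(4) = (t)*(t^4 - 9*t^3 + 22*t^2 - 32) = t*(t - 4)*(t^3 - 5*t^2 + 2*t + 8) = t*(t - 4)^2*(t^2 - t - 2) = t*(t - 4)^2*(t + 1)*(t - 2)
(5) = (q + 3)*(q^2 + 5*q + 6) = (q + 2)*(q + 3)*(q + 3)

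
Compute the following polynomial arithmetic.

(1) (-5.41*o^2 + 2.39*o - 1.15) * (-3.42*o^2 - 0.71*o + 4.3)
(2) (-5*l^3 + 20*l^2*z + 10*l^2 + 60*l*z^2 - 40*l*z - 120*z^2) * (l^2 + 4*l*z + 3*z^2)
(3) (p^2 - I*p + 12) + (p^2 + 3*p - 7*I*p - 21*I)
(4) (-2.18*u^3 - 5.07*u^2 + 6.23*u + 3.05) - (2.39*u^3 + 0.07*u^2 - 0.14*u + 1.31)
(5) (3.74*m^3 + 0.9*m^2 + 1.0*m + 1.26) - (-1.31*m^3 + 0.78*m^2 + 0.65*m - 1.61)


(1) = 18.5022*o^4 - 4.3327*o^3 - 21.0269*o^2 + 11.0935*o - 4.945
(2) = -5*l^5 + 10*l^4 + 125*l^3*z^2 + 300*l^2*z^3 - 250*l^2*z^2 + 180*l*z^4 - 600*l*z^3 - 360*z^4
(3) = 2*p^2 + 3*p - 8*I*p + 12 - 21*I
(4) = -4.57*u^3 - 5.14*u^2 + 6.37*u + 1.74
(5) = 5.05*m^3 + 0.12*m^2 + 0.35*m + 2.87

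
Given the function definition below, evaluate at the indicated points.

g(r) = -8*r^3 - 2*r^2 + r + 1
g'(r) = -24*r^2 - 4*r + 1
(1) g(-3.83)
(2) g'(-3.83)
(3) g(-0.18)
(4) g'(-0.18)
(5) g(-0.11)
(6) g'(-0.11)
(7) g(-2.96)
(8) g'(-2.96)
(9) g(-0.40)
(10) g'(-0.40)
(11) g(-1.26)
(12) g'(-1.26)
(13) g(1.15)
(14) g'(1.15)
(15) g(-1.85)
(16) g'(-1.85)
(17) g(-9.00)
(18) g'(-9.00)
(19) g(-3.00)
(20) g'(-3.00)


(1) = 417.29
(2) = -335.73
(3) = 0.80
(4) = 0.94
(5) = 0.88
(6) = 1.15
(7) = 187.99
(8) = -197.44
(9) = 0.79
(10) = -1.24
(11) = 12.57
(12) = -32.06
(13) = -12.66
(14) = -35.34
(15) = 42.96
(16) = -73.74
(17) = 5662.00
(18) = -1907.00
(19) = 196.00
(20) = -203.00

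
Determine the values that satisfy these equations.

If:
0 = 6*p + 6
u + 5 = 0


Then:
p = -1
u = -5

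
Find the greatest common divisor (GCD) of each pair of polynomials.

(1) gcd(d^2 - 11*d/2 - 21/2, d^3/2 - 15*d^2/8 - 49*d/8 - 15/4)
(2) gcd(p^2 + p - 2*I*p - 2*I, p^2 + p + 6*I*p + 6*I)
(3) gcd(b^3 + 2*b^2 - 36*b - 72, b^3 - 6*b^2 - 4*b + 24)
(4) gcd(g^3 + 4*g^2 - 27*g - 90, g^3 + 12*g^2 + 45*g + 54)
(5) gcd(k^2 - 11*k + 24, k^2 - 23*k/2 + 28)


(1) = gcd((d - 7)*(d + 3/2), (d/2 + 1/2)*(d - 6)*(d + 5/4)) = 1
(2) = gcd((p + 1)*(p - 2*I), (p + 1)*(p + 6*I)) = p + 1
(3) = gcd((b - 6)*(b + 2)*(b + 6), (b - 6)*(b - 2)*(b + 2)) = b^2 - 4*b - 12
(4) = gcd((g - 5)*(g + 3)*(g + 6), (g + 3)^2*(g + 6)) = g^2 + 9*g + 18
(5) = gcd((k - 8)*(k - 3), (k - 8)*(k - 7/2)) = k - 8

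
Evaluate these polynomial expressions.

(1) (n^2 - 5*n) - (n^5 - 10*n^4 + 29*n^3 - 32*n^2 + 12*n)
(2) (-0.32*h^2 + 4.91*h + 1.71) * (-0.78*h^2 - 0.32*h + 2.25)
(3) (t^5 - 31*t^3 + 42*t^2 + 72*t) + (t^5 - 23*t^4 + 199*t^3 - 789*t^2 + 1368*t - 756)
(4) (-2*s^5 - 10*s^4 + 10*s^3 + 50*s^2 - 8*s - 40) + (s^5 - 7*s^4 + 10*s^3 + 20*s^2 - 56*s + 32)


(1) = -n^5 + 10*n^4 - 29*n^3 + 33*n^2 - 17*n
(2) = 0.2496*h^4 - 3.7274*h^3 - 3.625*h^2 + 10.5003*h + 3.8475
(3) = 2*t^5 - 23*t^4 + 168*t^3 - 747*t^2 + 1440*t - 756
(4) = -s^5 - 17*s^4 + 20*s^3 + 70*s^2 - 64*s - 8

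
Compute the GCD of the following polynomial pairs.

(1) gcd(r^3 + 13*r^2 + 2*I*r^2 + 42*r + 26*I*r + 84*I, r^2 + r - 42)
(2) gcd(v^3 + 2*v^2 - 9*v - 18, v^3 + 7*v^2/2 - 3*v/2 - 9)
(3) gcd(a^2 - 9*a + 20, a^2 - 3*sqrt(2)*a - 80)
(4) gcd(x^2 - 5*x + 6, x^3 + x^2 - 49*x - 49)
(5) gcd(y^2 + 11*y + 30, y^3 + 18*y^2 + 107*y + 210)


(1) = gcd((r + 6)*(r + 7)*(r + 2*I), (r - 6)*(r + 7)) = r + 7
(2) = v^2 + 5*v + 6
(3) = 1
(4) = 1
(5) = y^2 + 11*y + 30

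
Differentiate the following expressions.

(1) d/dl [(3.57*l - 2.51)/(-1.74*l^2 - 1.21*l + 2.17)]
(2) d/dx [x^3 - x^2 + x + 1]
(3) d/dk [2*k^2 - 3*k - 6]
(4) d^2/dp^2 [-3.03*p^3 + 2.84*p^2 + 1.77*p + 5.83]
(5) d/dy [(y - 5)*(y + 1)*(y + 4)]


(1) = (6.2118*l^2 - 8.7348*l + 4.7098)/(3.0276*l^4 + 4.2108*l^3 - 6.0875*l^2 - 5.2514*l + 4.7089)
(2) = 3*x^2 - 2*x + 1
(3) = 4*k - 3
(4) = 5.68 - 18.18*p
(5) = 3*y^2 - 21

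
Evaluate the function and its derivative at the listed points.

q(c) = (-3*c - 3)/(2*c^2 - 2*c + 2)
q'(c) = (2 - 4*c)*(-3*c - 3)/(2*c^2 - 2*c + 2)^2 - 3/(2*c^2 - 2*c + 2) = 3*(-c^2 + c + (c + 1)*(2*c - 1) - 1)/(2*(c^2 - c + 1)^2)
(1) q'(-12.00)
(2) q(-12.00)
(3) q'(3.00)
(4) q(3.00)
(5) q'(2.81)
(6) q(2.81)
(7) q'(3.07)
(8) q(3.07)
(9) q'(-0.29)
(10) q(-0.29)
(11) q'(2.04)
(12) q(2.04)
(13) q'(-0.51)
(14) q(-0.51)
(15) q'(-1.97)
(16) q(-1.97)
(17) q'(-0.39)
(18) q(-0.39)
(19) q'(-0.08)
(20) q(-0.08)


(1) = 0.01
(2) = 0.11
(3) = 0.40
(4) = -0.86
(5) = 0.47
(6) = -0.94
(7) = 0.38
(8) = -0.83
(9) = -1.98
(10) = -0.78
(11) = 0.96
(12) = -1.46
(13) = -1.32
(14) = -0.42
(15) = -0.07
(16) = 0.21
(17) = -1.66
(18) = -0.59
(19) = -2.74
(20) = -1.27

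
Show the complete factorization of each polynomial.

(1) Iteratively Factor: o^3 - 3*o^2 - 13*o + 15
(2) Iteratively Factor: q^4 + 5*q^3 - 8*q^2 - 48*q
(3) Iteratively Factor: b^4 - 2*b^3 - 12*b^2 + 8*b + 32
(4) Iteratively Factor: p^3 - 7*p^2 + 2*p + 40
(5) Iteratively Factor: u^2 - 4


(1) = (o + 3)*(o^2 - 6*o + 5) = (o - 1)*(o + 3)*(o - 5)
(2) = (q - 3)*(q^3 + 8*q^2 + 16*q) = (q - 3)*(q + 4)*(q^2 + 4*q) = q*(q - 3)*(q + 4)*(q + 4)
(3) = (b - 2)*(b^3 - 12*b - 16) = (b - 4)*(b - 2)*(b^2 + 4*b + 4) = (b - 4)*(b - 2)*(b + 2)*(b + 2)
(4) = (p - 5)*(p^2 - 2*p - 8) = (p - 5)*(p - 4)*(p + 2)
(5) = (u - 2)*(u + 2)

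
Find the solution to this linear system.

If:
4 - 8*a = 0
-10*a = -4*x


Then:
a = 1/2
x = 5/4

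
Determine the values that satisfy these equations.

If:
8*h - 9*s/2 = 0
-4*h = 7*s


Then:
h = 0
s = 0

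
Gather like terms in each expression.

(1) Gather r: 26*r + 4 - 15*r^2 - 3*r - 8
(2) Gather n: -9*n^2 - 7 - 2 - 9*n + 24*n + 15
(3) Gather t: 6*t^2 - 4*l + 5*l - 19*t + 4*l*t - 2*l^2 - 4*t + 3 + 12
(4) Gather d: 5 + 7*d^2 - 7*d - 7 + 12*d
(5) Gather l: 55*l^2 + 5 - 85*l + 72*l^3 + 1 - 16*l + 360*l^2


(1) = -15*r^2 + 23*r - 4
(2) = -9*n^2 + 15*n + 6
(3) = -2*l^2 + l + 6*t^2 + t*(4*l - 23) + 15
(4) = 7*d^2 + 5*d - 2
(5) = 72*l^3 + 415*l^2 - 101*l + 6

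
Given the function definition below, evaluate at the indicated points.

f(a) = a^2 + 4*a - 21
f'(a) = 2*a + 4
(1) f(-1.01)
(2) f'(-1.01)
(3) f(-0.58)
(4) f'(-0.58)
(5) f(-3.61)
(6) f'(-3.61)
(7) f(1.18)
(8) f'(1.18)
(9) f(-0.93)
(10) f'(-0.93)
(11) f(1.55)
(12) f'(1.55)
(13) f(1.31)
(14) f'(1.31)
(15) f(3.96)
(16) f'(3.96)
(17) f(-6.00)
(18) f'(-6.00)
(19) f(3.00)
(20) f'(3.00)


(1) = -24.02
(2) = 1.98
(3) = -22.98
(4) = 2.84
(5) = -22.41
(6) = -3.22
(7) = -14.89
(8) = 6.36
(9) = -23.86
(10) = 2.14
(11) = -12.40
(12) = 7.10
(13) = -14.04
(14) = 6.62
(15) = 10.52
(16) = 11.92
(17) = -9.00
(18) = -8.00
(19) = 0.00
(20) = 10.00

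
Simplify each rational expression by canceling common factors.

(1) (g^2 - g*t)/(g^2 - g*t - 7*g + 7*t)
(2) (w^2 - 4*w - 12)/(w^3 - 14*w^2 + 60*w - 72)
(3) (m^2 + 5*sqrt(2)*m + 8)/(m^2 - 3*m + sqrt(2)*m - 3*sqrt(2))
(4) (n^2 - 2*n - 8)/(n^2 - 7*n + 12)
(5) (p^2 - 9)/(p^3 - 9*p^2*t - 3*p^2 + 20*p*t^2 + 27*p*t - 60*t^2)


(1) = g/(g - 7)
(2) = (w + 2)/(w^2 - 8*w + 12)
(3) = (m + 4*sqrt(2))/(m - 3)
(4) = (n + 2)/(n - 3)
(5) = (p + 3)/(p^2 - 9*p*t + 20*t^2)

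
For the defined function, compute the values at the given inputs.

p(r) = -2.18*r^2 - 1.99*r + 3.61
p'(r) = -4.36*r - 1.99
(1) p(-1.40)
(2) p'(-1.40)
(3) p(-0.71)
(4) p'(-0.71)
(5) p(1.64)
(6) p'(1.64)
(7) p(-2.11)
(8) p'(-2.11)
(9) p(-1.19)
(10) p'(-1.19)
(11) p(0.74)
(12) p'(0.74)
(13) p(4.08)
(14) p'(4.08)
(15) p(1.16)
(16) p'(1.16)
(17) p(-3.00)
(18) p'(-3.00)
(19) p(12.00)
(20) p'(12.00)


(1) = 2.12
(2) = 4.11
(3) = 3.92
(4) = 1.11
(5) = -5.52
(6) = -9.14
(7) = -1.90
(8) = 7.21
(9) = 2.89
(10) = 3.20
(11) = 0.94
(12) = -5.22
(13) = -40.80
(14) = -19.78
(15) = -1.63
(16) = -7.05
(17) = -10.04
(18) = 11.09
(19) = -334.19
(20) = -54.31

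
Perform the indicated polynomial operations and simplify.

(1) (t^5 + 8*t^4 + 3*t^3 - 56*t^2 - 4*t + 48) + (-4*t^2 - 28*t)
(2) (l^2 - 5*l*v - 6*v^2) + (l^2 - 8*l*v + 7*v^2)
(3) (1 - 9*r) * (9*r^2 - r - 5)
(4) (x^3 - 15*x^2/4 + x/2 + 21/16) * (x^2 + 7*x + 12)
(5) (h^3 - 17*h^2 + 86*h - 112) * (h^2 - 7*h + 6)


(1) = t^5 + 8*t^4 + 3*t^3 - 60*t^2 - 32*t + 48
(2) = 2*l^2 - 13*l*v + v^2
(3) = -81*r^3 + 18*r^2 + 44*r - 5
(4) = x^5 + 13*x^4/4 - 55*x^3/4 - 643*x^2/16 + 243*x/16 + 63/4
(5) = h^5 - 24*h^4 + 211*h^3 - 816*h^2 + 1300*h - 672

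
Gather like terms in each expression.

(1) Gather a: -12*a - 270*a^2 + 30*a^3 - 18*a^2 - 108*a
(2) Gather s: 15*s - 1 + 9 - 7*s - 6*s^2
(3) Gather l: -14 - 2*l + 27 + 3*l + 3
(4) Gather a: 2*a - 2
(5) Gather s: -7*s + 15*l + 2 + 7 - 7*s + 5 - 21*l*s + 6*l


(1) = 30*a^3 - 288*a^2 - 120*a
(2) = -6*s^2 + 8*s + 8
(3) = l + 16
(4) = 2*a - 2
(5) = 21*l + s*(-21*l - 14) + 14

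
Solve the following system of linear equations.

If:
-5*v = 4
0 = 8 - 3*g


Then:
g = 8/3
v = -4/5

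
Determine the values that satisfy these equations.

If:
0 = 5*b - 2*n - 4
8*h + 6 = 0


Then:
b = 2*n/5 + 4/5
h = -3/4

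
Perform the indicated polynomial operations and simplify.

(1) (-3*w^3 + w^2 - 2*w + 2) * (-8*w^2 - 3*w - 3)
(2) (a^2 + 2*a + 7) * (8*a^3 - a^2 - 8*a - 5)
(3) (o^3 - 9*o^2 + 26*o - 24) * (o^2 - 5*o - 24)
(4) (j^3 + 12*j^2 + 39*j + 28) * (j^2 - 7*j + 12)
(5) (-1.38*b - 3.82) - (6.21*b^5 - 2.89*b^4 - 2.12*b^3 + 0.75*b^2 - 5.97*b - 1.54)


(1) = 24*w^5 + w^4 + 22*w^3 - 13*w^2 - 6
(2) = 8*a^5 + 15*a^4 + 46*a^3 - 28*a^2 - 66*a - 35
(3) = o^5 - 14*o^4 + 47*o^3 + 62*o^2 - 504*o + 576
(4) = j^5 + 5*j^4 - 33*j^3 - 101*j^2 + 272*j + 336
(5) = -6.21*b^5 + 2.89*b^4 + 2.12*b^3 - 0.75*b^2 + 4.59*b - 2.28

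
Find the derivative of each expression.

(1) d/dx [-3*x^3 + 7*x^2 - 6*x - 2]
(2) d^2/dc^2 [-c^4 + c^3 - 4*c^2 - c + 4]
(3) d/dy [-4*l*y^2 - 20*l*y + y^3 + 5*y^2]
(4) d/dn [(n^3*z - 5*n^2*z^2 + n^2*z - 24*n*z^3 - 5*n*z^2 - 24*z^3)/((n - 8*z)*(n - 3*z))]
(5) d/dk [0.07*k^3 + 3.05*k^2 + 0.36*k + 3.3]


(1) = -9*x^2 + 14*x - 6
(2) = -12*c^2 + 6*c - 8
(3) = -8*l*y - 20*l + 3*y^2 + 10*y
(4) = z*(n^2 - 6*n*z - 9*z^2 - 6*z)/(n^2 - 6*n*z + 9*z^2)
(5) = 0.21*k^2 + 6.1*k + 0.36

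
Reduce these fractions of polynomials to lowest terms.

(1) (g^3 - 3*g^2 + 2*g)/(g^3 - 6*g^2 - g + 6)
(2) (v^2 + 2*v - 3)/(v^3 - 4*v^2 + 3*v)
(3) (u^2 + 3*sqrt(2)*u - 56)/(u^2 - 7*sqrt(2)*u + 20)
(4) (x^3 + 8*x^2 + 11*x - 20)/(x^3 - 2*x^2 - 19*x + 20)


(1) = (g^2 - 2*g)/(g^2 - 5*g - 6)
(2) = (v + 3)/(v^2 - 3*v)
(3) = (u^2 + 3*sqrt(2)*u - 56)/(u^2 - 7*sqrt(2)*u + 20)
(4) = (x + 5)/(x - 5)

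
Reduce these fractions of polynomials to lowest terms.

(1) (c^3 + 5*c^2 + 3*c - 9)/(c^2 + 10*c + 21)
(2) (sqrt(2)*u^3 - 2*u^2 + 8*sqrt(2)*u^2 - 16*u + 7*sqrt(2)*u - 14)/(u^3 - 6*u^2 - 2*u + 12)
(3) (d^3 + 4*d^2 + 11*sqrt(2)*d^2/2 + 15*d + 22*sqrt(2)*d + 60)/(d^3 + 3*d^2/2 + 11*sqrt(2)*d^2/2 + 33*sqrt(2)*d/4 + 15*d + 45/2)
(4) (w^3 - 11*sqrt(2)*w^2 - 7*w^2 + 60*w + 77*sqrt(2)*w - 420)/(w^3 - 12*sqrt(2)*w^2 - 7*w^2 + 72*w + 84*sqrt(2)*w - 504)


(1) = (c^2 + 2*c - 3)/(c + 7)
(2) = (sqrt(2)*u^2 + 8*sqrt(2)*u + 7*sqrt(2))/(u^2 + u*(-6 + sqrt(2)) - 6*sqrt(2))
(3) = (8*d + 32)/(8*d + 12)
(4) = (w - 5*sqrt(2))/(w - 6*sqrt(2))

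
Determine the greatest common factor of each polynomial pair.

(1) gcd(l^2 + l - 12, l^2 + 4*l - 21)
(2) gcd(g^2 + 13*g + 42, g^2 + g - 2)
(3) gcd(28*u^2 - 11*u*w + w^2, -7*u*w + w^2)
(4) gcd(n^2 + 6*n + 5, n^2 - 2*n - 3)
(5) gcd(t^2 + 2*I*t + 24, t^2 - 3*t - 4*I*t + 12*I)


(1) = gcd((l - 3)*(l + 4), (l - 3)*(l + 7)) = l - 3
(2) = gcd((g + 6)*(g + 7), (g - 1)*(g + 2)) = 1
(3) = 7*u - w
(4) = gcd((n + 1)*(n + 5), (n - 3)*(n + 1)) = n + 1
(5) = gcd((t - 4*I)*(t + 6*I), (t - 3)*(t - 4*I)) = t - 4*I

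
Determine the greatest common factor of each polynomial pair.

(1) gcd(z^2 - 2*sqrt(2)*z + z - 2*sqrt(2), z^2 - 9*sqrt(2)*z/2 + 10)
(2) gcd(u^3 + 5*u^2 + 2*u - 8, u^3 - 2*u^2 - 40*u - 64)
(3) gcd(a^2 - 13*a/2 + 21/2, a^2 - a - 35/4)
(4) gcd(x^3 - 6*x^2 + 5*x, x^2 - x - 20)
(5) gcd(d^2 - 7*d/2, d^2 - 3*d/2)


(1) = gcd((z + 1)*(z - 2*sqrt(2)), (z - 5*sqrt(2)/2)*(z - 2*sqrt(2))) = z - 2*sqrt(2)
(2) = u^2 + 6*u + 8
(3) = a - 7/2
(4) = gcd(x*(x - 5)*(x - 1), (x - 5)*(x + 4)) = x - 5
(5) = d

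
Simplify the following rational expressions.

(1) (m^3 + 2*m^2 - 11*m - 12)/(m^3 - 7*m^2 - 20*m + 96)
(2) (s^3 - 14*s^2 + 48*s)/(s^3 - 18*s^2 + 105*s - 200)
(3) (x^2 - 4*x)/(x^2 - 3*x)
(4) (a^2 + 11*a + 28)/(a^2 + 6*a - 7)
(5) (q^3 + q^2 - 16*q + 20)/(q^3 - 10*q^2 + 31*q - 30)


(1) = (m + 1)/(m - 8)
(2) = (s^2 - 6*s)/(s^2 - 10*s + 25)
(3) = (x - 4)/(x - 3)
(4) = (a + 4)/(a - 1)
(5) = (q^2 + 3*q - 10)/(q^2 - 8*q + 15)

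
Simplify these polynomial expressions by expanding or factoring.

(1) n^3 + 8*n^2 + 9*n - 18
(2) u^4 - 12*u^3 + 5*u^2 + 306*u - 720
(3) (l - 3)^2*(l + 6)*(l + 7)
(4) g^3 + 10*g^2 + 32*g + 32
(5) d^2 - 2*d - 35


(1) = (n - 1)*(n + 3)*(n + 6)
(2) = (u - 8)*(u - 6)*(u - 3)*(u + 5)
(3) = l^4 + 7*l^3 - 27*l^2 - 135*l + 378
(4) = (g + 2)*(g + 4)^2
(5) = (d - 7)*(d + 5)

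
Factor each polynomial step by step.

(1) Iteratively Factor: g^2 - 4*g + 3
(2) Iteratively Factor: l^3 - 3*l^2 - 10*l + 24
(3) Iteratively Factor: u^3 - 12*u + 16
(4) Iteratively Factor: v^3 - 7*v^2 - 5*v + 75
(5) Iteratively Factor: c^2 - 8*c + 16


(1) = (g - 3)*(g - 1)
(2) = (l + 3)*(l^2 - 6*l + 8) = (l - 4)*(l + 3)*(l - 2)
(3) = (u - 2)*(u^2 + 2*u - 8) = (u - 2)^2*(u + 4)
(4) = (v + 3)*(v^2 - 10*v + 25) = (v - 5)*(v + 3)*(v - 5)
(5) = (c - 4)*(c - 4)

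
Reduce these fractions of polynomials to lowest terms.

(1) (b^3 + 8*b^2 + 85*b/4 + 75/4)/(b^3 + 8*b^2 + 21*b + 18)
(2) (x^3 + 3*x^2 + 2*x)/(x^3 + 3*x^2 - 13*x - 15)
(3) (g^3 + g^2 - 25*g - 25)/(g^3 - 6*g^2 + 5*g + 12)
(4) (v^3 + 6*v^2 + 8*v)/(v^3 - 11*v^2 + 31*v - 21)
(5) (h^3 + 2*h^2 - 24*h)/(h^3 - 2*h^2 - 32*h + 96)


(1) = (4*b^2 + 20*b + 25)/(4*b^2 + 20*b + 24)
(2) = (x^2 + 2*x)/(x^2 + 2*x - 15)
(3) = (g^2 - 25)/(g^2 - 7*g + 12)
(4) = (v^3 + 6*v^2 + 8*v)/(v^3 - 11*v^2 + 31*v - 21)
(5) = h/(h - 4)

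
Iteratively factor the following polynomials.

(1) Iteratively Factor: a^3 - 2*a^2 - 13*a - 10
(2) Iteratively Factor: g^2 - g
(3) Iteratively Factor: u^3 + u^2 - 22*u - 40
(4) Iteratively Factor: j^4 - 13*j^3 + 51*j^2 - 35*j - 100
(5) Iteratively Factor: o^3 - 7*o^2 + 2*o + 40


(1) = (a + 1)*(a^2 - 3*a - 10) = (a - 5)*(a + 1)*(a + 2)
(2) = (g)*(g - 1)
(3) = (u + 4)*(u^2 - 3*u - 10) = (u - 5)*(u + 4)*(u + 2)
(4) = (j - 5)*(j^3 - 8*j^2 + 11*j + 20) = (j - 5)^2*(j^2 - 3*j - 4) = (j - 5)^2*(j - 4)*(j + 1)
(5) = (o + 2)*(o^2 - 9*o + 20) = (o - 4)*(o + 2)*(o - 5)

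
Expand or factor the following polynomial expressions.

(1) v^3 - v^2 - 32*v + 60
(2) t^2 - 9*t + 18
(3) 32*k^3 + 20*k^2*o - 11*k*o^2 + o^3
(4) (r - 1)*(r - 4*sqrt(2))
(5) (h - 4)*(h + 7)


(1) = (v - 5)*(v - 2)*(v + 6)
(2) = (t - 6)*(t - 3)
(3) = (-8*k + o)*(-4*k + o)*(k + o)
(4) = r^2 - 4*sqrt(2)*r - r + 4*sqrt(2)
(5) = h^2 + 3*h - 28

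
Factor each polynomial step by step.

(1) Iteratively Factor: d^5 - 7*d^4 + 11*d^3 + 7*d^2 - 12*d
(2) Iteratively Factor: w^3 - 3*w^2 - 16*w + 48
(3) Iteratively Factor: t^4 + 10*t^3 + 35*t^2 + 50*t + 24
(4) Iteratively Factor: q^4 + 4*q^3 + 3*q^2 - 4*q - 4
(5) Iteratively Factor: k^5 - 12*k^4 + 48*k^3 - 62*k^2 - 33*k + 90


(1) = (d - 1)*(d^4 - 6*d^3 + 5*d^2 + 12*d) = (d - 4)*(d - 1)*(d^3 - 2*d^2 - 3*d) = (d - 4)*(d - 1)*(d + 1)*(d^2 - 3*d) = d*(d - 4)*(d - 1)*(d + 1)*(d - 3)
(2) = (w + 4)*(w^2 - 7*w + 12) = (w - 3)*(w + 4)*(w - 4)
(3) = (t + 2)*(t^3 + 8*t^2 + 19*t + 12) = (t + 2)*(t + 3)*(t^2 + 5*t + 4) = (t + 1)*(t + 2)*(t + 3)*(t + 4)
(4) = (q + 1)*(q^3 + 3*q^2 - 4) = (q - 1)*(q + 1)*(q^2 + 4*q + 4) = (q - 1)*(q + 1)*(q + 2)*(q + 2)
(5) = (k - 2)*(k^4 - 10*k^3 + 28*k^2 - 6*k - 45) = (k - 3)*(k - 2)*(k^3 - 7*k^2 + 7*k + 15) = (k - 5)*(k - 3)*(k - 2)*(k^2 - 2*k - 3) = (k - 5)*(k - 3)*(k - 2)*(k + 1)*(k - 3)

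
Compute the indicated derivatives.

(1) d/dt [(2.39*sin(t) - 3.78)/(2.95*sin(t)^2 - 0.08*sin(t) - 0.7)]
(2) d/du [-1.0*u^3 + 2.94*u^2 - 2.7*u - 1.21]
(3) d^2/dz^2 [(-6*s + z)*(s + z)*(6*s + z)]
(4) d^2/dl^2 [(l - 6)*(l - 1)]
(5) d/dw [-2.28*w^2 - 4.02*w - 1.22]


(1) = (-7.0505*sin(t)^2 + 22.302*sin(t) - 1.9754)*cos(t)/(8.7025*sin(t)^4 - 0.472*sin(t)^3 - 4.1236*sin(t)^2 + 0.112*sin(t) + 0.49)
(2) = -3.0*u^2 + 5.88*u - 2.7
(3) = 2*s + 6*z
(4) = 2
(5) = -4.56*w - 4.02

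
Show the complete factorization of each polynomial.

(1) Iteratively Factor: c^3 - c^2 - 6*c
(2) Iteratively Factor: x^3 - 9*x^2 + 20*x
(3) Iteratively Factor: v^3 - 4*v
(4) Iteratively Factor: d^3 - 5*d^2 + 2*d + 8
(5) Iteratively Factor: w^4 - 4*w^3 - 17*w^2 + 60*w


(1) = (c + 2)*(c^2 - 3*c) = c*(c + 2)*(c - 3)
(2) = (x)*(x^2 - 9*x + 20) = x*(x - 5)*(x - 4)
(3) = (v)*(v^2 - 4) = v*(v + 2)*(v - 2)
(4) = (d - 2)*(d^2 - 3*d - 4) = (d - 2)*(d + 1)*(d - 4)
(5) = (w - 5)*(w^3 + w^2 - 12*w) = (w - 5)*(w - 3)*(w^2 + 4*w) = w*(w - 5)*(w - 3)*(w + 4)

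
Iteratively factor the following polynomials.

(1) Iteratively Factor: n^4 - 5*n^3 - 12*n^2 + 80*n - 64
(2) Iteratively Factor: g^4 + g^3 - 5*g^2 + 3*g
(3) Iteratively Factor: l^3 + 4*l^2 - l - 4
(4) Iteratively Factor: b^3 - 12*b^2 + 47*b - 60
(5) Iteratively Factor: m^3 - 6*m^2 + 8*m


(1) = (n - 1)*(n^3 - 4*n^2 - 16*n + 64) = (n - 4)*(n - 1)*(n^2 - 16) = (n - 4)^2*(n - 1)*(n + 4)
(2) = (g)*(g^3 + g^2 - 5*g + 3) = g*(g - 1)*(g^2 + 2*g - 3) = g*(g - 1)^2*(g + 3)
(3) = (l + 4)*(l^2 - 1) = (l + 1)*(l + 4)*(l - 1)
(4) = (b - 5)*(b^2 - 7*b + 12) = (b - 5)*(b - 4)*(b - 3)
(5) = (m)*(m^2 - 6*m + 8) = m*(m - 2)*(m - 4)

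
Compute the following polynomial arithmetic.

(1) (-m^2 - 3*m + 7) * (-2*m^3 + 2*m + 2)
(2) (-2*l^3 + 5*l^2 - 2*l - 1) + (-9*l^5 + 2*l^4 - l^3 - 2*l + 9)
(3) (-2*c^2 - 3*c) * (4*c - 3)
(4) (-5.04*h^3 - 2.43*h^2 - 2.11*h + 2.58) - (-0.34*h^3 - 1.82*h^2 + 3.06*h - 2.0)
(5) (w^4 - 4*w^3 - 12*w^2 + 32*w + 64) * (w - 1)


(1) = 2*m^5 + 6*m^4 - 16*m^3 - 8*m^2 + 8*m + 14
(2) = -9*l^5 + 2*l^4 - 3*l^3 + 5*l^2 - 4*l + 8
(3) = -8*c^3 - 6*c^2 + 9*c
(4) = -4.7*h^3 - 0.61*h^2 - 5.17*h + 4.58
(5) = w^5 - 5*w^4 - 8*w^3 + 44*w^2 + 32*w - 64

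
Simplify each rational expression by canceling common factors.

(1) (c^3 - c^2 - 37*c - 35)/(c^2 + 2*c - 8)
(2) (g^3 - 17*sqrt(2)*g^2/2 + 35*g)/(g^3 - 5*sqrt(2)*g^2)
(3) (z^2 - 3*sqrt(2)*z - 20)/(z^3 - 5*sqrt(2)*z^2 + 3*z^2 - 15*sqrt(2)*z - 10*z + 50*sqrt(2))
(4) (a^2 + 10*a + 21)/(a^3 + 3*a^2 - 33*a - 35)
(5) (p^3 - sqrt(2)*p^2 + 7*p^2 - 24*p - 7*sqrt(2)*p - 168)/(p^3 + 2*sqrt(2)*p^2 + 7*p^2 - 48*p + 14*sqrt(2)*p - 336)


(1) = (c^3 - c^2 - 37*c - 35)/(c^2 + 2*c - 8)
(2) = (2*g - 7*sqrt(2))/(2*g)
(3) = (z + 2*sqrt(2))/(z^2 + 3*z - 10)
(4) = (a + 3)/(a^2 - 4*a - 5)
(5) = (p + 3*sqrt(2))/(p + 6*sqrt(2))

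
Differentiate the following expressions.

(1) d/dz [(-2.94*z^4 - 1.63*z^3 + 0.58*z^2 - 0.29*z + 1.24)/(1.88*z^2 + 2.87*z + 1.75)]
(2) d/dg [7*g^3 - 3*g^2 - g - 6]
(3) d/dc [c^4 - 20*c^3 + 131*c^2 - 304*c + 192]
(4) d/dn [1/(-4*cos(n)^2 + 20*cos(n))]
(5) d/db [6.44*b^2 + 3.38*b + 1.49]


(1) = (-11.0544*z^5 - 28.3778*z^4 - 29.9362*z^3 - 6.3477*z^2 - 2.6324*z - 4.0663)/(3.5344*z^4 + 10.7912*z^3 + 14.8169*z^2 + 10.045*z + 3.0625)
(2) = 21*g^2 - 6*g - 1
(3) = 4*c^3 - 60*c^2 + 262*c - 304
(4) = (5 - 2*cos(n))*sin(n)/(4*(cos(n) - 5)^2*cos(n)^2)
(5) = 12.88*b + 3.38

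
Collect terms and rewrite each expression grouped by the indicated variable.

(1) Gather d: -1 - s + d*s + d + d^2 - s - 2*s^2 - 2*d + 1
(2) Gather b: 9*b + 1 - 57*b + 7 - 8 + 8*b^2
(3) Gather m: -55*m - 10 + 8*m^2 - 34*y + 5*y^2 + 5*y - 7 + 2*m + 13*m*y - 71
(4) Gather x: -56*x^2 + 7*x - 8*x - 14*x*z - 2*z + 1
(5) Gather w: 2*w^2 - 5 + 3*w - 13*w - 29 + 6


(1) = d^2 + d*(s - 1) - 2*s^2 - 2*s
(2) = 8*b^2 - 48*b
(3) = 8*m^2 + m*(13*y - 53) + 5*y^2 - 29*y - 88
(4) = -56*x^2 + x*(-14*z - 1) - 2*z + 1
(5) = 2*w^2 - 10*w - 28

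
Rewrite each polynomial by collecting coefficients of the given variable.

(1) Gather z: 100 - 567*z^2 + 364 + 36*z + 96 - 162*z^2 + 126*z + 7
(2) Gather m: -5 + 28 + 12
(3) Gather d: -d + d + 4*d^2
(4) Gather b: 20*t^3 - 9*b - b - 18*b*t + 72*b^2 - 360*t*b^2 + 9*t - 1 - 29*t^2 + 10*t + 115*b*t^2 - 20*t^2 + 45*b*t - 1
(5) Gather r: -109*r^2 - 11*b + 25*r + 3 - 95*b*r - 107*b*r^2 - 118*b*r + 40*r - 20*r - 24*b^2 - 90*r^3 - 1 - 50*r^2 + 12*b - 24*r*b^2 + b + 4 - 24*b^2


(1) = -729*z^2 + 162*z + 567
(2) = 35
(3) = 4*d^2
(4) = b^2*(72 - 360*t) + b*(115*t^2 + 27*t - 10) + 20*t^3 - 49*t^2 + 19*t - 2
(5) = -48*b^2 + 2*b - 90*r^3 + r^2*(-107*b - 159) + r*(-24*b^2 - 213*b + 45) + 6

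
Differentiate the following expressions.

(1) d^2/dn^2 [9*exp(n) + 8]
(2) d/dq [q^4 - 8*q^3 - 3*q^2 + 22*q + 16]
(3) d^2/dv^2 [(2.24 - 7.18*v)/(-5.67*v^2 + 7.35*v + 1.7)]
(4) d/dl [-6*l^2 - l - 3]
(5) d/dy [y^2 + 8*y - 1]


(1) = 9*exp(n)
(2) = 4*q^3 - 24*q^2 - 6*q + 22
(3) = ((130.9476 - 244.2636*v)*(-5.67*v^2 + 7.35*v + 1.7) - (7.18*v - 2.24)*(11.34*v - 7.35)*(22.68*v - 14.7))/(-5.67*v^2 + 7.35*v + 1.7)^3
(4) = -12*l - 1
(5) = 2*y + 8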